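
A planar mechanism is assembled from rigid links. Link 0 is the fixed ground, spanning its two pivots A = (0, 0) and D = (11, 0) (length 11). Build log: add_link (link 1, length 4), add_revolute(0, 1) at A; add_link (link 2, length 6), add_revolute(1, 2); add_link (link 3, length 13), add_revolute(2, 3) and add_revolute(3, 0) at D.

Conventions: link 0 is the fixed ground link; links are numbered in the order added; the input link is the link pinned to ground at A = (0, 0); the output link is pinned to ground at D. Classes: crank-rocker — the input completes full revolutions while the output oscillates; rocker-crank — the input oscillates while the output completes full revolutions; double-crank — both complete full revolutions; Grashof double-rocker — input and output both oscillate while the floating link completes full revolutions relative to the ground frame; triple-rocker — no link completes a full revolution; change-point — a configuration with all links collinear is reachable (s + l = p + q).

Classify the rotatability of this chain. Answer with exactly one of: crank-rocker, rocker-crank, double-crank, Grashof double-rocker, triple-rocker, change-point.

lengths: ground=11, input=4, coupler=6, output=13
sorted: s=4 (shortest), l=13 (longest), p+q=17
s + l = 17 vs p + q = 17
s + l = p + q → change-point (collinear configuration reachable)

change-point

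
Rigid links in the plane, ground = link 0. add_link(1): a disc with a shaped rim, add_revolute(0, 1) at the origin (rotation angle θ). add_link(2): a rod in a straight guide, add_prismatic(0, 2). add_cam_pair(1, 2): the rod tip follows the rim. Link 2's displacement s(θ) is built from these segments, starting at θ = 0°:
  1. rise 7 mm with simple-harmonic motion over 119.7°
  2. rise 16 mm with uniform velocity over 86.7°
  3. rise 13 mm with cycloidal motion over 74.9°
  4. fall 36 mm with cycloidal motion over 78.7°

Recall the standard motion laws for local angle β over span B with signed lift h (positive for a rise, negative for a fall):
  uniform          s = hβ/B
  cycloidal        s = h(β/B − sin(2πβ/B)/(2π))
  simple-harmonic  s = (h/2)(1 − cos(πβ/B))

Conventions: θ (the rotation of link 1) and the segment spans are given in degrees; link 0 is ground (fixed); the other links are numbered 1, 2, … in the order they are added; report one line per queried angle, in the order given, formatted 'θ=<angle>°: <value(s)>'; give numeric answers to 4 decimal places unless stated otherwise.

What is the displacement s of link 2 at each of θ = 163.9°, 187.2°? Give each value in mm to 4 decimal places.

segment 1 (0° to 119.7°, simple-harmonic, h = 7) is passed completely: s = 0.0000 + (7) = 7.0000
θ = 163.9° falls in segment 2 (119.7° to 206.4°, uniform, h = 16): β = 163.9 − 119.7 = 44.2°, B = 86.7°; Δs = 16·44.2/86.7 = 8.1569; s = 7.0000 + 8.1569 = 15.1569
θ = 187.2° falls in segment 2 (119.7° to 206.4°, uniform, h = 16): β = 187.2 − 119.7 = 67.5°, B = 86.7°; Δs = 16·67.5/86.7 = 12.4567; s = 7.0000 + 12.4567 = 19.4567

θ=163.9°: 15.1569
θ=187.2°: 19.4567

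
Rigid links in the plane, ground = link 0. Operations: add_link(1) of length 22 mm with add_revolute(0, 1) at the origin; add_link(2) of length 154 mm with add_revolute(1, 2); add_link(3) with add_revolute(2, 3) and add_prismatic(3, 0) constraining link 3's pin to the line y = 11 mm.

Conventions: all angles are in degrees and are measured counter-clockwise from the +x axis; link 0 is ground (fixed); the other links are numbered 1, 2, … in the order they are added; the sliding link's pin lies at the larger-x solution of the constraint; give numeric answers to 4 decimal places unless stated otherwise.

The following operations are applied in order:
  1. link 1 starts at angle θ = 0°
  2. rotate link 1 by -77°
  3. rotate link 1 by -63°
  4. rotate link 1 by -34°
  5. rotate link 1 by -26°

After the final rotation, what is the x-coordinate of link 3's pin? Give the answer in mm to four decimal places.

geometry: r = 22 mm, L = 154 mm, e = 11 mm; θ starts at 0°
rotate link 1 by -77°: θ ← 0° -77° = -77°
rotate link 1 by -63°: θ ← -77° -63° = -140°
rotate link 1 by -34°: θ ← -140° -34° = -174°
rotate link 1 by -26°: θ ← -174° -26° = -200°
crank pin P = (r cos θ, r sin θ) = (-20.673238, 7.524443)
h = r sin θ − e = 7.524443 − 11 = -3.475557
x = r cos θ + √(L² − h²) = -20.673238 + 153.960776 = 133.287538

133.2875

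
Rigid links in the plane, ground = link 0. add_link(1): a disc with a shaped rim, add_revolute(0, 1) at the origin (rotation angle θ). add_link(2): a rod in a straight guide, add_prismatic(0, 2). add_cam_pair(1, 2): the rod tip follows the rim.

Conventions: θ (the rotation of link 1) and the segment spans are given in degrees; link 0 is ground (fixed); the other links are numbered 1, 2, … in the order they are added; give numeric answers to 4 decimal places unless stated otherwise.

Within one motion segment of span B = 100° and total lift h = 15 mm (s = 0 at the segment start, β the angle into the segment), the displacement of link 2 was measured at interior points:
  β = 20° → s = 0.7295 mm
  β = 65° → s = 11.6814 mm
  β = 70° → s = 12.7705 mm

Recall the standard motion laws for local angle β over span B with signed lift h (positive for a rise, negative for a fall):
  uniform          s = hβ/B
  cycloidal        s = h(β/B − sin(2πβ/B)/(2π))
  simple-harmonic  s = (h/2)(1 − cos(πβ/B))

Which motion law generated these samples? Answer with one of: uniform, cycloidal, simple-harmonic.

candidates at β/B = r: uniform s = h·r (linear in β); cycloidal s = h·(r − sin(2πr)/(2π)); simple-harmonic s = (h/2)(1 − cos(πr))
β=20°: printed 0.7295 | uniform 3.0000, cycloidal 0.7295, simple-harmonic 1.4324
β=65°: printed 11.6814 | uniform 9.7500, cycloidal 11.6814, simple-harmonic 10.9049
β=70°: printed 12.7705 | uniform 10.5000, cycloidal 12.7705, simple-harmonic 11.9084
only one law matches every sample → cycloidal

cycloidal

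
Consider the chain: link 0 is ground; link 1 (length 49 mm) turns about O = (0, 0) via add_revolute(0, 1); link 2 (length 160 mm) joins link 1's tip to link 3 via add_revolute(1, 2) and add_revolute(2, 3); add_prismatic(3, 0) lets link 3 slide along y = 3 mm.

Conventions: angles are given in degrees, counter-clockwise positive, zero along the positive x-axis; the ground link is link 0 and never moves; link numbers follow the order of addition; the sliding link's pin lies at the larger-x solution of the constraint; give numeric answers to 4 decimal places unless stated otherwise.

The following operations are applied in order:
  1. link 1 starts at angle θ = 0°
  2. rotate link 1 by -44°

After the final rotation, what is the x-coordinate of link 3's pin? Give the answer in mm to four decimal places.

geometry: r = 49 mm, L = 160 mm, e = 3 mm; θ starts at 0°
rotate link 1 by -44°: θ ← 0° -44° = -44°
crank pin P = (r cos θ, r sin θ) = (35.247650, -34.038260)
h = r sin θ − e = -34.038260 − 3 = -37.038260
x = r cos θ + √(L² − h²) = 35.247650 + 155.653999 = 190.901649

190.9016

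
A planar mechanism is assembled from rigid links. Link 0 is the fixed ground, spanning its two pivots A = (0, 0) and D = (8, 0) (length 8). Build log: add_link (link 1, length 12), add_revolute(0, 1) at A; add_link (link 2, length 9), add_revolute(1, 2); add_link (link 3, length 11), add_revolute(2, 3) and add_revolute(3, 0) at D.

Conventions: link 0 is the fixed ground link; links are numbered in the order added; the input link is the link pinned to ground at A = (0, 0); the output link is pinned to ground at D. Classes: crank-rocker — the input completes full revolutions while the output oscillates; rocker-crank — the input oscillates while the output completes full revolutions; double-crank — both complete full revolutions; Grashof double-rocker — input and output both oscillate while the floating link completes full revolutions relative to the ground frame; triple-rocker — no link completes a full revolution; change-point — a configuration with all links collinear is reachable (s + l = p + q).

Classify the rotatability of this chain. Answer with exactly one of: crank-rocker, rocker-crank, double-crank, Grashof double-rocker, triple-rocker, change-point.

lengths: ground=8, input=12, coupler=9, output=11
sorted: s=8 (shortest), l=12 (longest), p+q=20
s + l = 20 vs p + q = 20
s + l = p + q → change-point (collinear configuration reachable)

change-point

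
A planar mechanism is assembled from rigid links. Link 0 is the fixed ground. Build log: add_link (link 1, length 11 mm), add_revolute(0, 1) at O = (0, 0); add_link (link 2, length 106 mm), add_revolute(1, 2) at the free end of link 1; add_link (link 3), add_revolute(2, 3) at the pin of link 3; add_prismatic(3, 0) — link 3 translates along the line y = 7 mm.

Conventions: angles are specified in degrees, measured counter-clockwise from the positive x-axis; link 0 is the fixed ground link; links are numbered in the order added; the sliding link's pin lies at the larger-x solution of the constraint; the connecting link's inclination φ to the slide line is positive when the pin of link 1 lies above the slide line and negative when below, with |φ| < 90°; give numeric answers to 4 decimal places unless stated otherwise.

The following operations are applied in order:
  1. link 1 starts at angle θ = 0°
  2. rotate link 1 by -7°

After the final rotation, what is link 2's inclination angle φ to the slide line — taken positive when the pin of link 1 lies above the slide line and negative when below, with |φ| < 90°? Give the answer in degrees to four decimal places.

geometry: r = 11 mm, L = 106 mm, e = 7 mm; θ starts at 0°
rotate link 1 by -7°: θ ← 0° -7° = -7°
h = r sin θ − e = -1.340563 − 7 = -8.340563
sin φ = h / L = -8.340563 / 106 = -0.07868455
φ = arcsin(-0.07868455) = -4.512958°

-4.5130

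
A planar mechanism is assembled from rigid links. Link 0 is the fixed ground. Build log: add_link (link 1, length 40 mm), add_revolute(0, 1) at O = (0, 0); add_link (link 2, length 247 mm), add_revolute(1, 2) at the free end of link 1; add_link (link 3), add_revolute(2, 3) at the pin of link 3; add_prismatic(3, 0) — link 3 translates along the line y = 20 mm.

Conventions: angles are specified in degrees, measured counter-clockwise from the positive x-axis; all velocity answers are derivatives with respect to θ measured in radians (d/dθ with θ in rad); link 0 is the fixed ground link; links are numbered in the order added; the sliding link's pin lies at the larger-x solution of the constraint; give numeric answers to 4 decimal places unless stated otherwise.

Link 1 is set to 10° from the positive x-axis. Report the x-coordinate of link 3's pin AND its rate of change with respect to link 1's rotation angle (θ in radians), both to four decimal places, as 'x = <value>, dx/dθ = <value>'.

geometry: r = 40 mm, L = 247 mm, e = 20 mm
crank pin P = (r cos θ, r sin θ) = (39.392310, 6.945927)
h = r sin θ − e = 6.945927 − 20 = -13.054073
x = r cos θ + √(L² − h²) = 39.392310 + 246.654802 = 286.047112
dx/dθ = −r sin θ − h·r cos θ/√(L² − h²) (θ in radians; h = -13.054073) = -4.861110

x = 286.0471, dx/dθ = -4.8611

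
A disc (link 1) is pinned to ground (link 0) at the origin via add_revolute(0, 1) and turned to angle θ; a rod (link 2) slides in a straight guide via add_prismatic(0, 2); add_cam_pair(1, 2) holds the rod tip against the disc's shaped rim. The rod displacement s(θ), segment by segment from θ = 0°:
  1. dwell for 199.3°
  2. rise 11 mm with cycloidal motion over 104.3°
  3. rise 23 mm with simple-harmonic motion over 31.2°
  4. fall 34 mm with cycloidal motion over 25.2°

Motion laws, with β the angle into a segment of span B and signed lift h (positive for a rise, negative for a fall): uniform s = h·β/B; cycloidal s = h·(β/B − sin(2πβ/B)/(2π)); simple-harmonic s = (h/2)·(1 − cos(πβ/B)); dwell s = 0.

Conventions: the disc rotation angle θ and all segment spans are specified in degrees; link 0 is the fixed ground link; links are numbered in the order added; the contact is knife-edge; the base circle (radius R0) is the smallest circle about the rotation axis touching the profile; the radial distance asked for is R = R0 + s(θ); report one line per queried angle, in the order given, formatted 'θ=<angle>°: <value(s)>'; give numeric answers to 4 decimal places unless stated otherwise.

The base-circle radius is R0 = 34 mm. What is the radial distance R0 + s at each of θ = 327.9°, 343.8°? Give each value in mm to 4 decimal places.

segment 1 (0° to 199.3°, dwell): s unchanged at 0.0000
segment 2 (199.3° to 303.6°, cycloidal, h = 11) is passed completely: s = 0.0000 + (11) = 11.0000
θ = 327.9° falls in segment 3 (303.6° to 334.8°, simple-harmonic, h = 23): β = 327.9 − 303.6 = 24.3°, B = 31.2°; Δs = 23/2·(1 − cos(π·0.7788)) = 20.3343; s = 11.0000 + 20.3343 = 31.3343
segment 3 (303.6° to 334.8°, simple-harmonic, h = 23) is passed completely: s = 11.0000 + (23) = 34.0000
θ = 343.8° falls in segment 4 (334.8° to 360°, cycloidal, h = -34): β = 343.8 − 334.8 = 9°, B = 25.2°; Δs = -34·(0.3571 − sin(2π·0.3571)/(2π)) = -7.9122; s = 34.0000 − 7.9122 = 26.0878
θ=327.9°: R = R0 + s = 34 + 31.3343 = 65.3343
θ=343.8°: R = R0 + s = 34 + 26.0878 = 60.0878

θ=327.9°: 65.3343
θ=343.8°: 60.0878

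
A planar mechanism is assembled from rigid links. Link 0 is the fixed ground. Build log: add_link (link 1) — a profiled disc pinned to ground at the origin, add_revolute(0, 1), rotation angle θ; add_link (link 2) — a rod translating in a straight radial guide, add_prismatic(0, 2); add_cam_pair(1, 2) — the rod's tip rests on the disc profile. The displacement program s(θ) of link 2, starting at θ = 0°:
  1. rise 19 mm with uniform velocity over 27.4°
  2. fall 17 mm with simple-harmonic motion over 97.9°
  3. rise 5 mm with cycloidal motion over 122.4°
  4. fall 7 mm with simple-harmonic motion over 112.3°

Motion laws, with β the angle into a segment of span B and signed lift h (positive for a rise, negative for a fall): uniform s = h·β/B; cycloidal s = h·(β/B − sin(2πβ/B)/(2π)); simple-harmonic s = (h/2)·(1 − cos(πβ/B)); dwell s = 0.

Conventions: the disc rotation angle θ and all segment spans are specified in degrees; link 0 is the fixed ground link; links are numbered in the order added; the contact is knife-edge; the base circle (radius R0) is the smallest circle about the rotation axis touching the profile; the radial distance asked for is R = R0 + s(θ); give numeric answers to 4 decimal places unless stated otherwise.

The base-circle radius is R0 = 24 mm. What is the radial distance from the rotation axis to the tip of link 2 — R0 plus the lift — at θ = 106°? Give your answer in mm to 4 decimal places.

seg 1 [0°–27.4°] uniform, h=19: full span → s += 19 → s = 19.0000
seg 2 [27.4°–125.3°] simple-harmonic, h=-17: θ=106° here. β=78.6, B=97.9. -17/2·(1 − cos(π·0.8029)) = -15.4213 → s = 3.5787
R = R0 + s = 24 + 3.5787 = 27.5787

27.5787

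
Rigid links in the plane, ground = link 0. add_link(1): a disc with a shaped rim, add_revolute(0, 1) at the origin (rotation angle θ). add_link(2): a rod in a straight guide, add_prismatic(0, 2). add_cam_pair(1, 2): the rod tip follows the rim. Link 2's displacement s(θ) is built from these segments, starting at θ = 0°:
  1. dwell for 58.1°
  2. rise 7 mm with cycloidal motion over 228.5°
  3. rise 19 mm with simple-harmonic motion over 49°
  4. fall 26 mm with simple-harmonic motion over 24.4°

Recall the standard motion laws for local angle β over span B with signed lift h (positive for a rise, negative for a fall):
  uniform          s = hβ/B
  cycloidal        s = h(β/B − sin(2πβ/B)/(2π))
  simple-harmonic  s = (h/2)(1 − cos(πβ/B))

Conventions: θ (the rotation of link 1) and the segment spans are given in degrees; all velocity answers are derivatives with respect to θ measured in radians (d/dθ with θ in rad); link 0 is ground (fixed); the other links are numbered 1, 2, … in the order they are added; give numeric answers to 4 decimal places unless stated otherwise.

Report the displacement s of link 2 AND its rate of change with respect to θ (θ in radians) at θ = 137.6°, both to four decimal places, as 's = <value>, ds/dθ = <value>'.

segment 1 (0° to 58.1°, dwell): s unchanged at 0.0000
θ = 137.6° falls in segment 2 (58.1° to 286.6°, cycloidal, h = 7): β = 137.6 − 58.1 = 79.5°, B = 228.5°; Δs = 7·(0.3479 − sin(2π·0.3479)/(2π)) = 1.5257; s = 0.0000 + 1.5257 = 1.5257
velocity in seg [58.1°–286.6°] (cycloidal), θ in radians: β = 79.5° = 1.3875 rad, B = 228.5° = 3.9881 rad; ds/dθ = (h/B)(1 − cos(2πβ/B)) = (7/3.9881)(1 − cos(2π·0.3479)) = 2.768296 mm/rad

s = 1.5257, ds/dθ = 2.7683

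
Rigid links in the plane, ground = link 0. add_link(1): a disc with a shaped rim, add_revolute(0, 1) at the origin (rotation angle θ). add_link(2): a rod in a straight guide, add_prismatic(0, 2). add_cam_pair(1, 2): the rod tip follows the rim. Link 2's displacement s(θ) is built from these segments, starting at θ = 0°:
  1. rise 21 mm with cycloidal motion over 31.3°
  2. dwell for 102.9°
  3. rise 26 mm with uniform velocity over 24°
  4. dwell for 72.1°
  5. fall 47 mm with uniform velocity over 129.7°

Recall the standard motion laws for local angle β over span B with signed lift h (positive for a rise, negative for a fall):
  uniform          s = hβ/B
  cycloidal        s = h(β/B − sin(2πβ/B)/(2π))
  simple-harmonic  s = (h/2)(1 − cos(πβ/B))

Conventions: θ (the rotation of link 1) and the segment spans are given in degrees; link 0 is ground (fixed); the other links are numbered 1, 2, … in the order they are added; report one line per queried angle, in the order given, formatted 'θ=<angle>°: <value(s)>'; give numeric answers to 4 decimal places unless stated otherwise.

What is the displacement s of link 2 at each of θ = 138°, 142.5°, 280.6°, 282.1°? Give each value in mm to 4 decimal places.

segment 1 (0° to 31.3°, cycloidal, h = 21) is passed completely: s = 0.0000 + (21) = 21.0000
segment 2 (31.3° to 134.2°, dwell): s unchanged at 21.0000
θ = 138° falls in segment 3 (134.2° to 158.2°, uniform, h = 26): β = 138 − 134.2 = 3.8°, B = 24°; Δs = 26·3.8/24 = 4.1167; s = 21.0000 + 4.1167 = 25.1167
θ = 142.5° falls in segment 3 (134.2° to 158.2°, uniform, h = 26): β = 142.5 − 134.2 = 8.3°, B = 24°; Δs = 26·8.3/24 = 8.9917; s = 21.0000 + 8.9917 = 29.9917
segment 3 (134.2° to 158.2°, uniform, h = 26) is passed completely: s = 21.0000 + (26) = 47.0000
segment 4 (158.2° to 230.3°, dwell): s unchanged at 47.0000
θ = 280.6° falls in segment 5 (230.3° to 360°, uniform, h = -47): β = 280.6 − 230.3 = 50.3°, B = 129.7°; Δs = -47·50.3/129.7 = -18.2274; s = 47.0000 − 18.2274 = 28.7726
θ = 282.1° falls in segment 5 (230.3° to 360°, uniform, h = -47): β = 282.1 − 230.3 = 51.8°, B = 129.7°; Δs = -47·51.8/129.7 = -18.7710; s = 47.0000 − 18.7710 = 28.2290

θ=138°: 25.1167
θ=142.5°: 29.9917
θ=280.6°: 28.7726
θ=282.1°: 28.2290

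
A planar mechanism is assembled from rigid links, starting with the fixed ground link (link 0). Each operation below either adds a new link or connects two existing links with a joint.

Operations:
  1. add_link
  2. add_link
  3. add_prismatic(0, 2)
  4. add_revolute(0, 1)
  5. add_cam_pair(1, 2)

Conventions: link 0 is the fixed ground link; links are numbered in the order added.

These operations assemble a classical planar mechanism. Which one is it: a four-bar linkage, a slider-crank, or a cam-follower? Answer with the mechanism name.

links: 3 (incl. ground); joints: 1 revolute, 1 prismatic, 1 higher (cam) pair, forming one closed loop
3 links, revolute + prismatic + higher pair in one loop → cam-follower

cam-follower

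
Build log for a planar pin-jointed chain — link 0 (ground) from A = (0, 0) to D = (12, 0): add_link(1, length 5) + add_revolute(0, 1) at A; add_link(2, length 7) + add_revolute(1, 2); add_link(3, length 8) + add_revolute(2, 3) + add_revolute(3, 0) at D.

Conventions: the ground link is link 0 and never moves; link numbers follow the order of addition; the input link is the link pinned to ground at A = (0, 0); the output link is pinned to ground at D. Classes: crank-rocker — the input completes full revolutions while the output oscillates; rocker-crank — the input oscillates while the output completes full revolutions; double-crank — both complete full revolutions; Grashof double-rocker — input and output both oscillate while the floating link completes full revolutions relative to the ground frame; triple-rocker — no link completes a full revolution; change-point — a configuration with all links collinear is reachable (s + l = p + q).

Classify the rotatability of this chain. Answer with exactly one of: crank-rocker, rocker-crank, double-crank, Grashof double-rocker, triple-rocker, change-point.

lengths: ground=12, input=5, coupler=7, output=8
sorted: s=5 (shortest), l=12 (longest), p+q=15
s + l = 17 vs p + q = 15
s + l > p + q → non-Grashof → no link fully rotates → triple-rocker

triple-rocker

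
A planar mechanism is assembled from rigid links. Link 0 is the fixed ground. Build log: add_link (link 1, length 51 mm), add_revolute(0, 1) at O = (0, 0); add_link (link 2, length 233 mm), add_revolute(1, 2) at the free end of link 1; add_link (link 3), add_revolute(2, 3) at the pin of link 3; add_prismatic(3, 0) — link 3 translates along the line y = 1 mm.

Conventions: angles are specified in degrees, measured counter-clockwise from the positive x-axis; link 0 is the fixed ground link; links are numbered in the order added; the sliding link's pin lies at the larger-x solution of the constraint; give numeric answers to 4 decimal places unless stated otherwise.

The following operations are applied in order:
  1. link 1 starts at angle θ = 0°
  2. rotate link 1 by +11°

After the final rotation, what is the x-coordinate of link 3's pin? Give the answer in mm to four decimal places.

geometry: r = 51 mm, L = 233 mm, e = 1 mm; θ starts at 0°
rotate link 1 by +11°: θ ← 0° +11° = 11°
crank pin P = (r cos θ, r sin θ) = (50.062986, 9.731259)
h = r sin θ − e = 9.731259 − 1 = 8.731259
x = r cos θ + √(L² − h²) = 50.062986 + 232.836348 = 282.899335

282.8993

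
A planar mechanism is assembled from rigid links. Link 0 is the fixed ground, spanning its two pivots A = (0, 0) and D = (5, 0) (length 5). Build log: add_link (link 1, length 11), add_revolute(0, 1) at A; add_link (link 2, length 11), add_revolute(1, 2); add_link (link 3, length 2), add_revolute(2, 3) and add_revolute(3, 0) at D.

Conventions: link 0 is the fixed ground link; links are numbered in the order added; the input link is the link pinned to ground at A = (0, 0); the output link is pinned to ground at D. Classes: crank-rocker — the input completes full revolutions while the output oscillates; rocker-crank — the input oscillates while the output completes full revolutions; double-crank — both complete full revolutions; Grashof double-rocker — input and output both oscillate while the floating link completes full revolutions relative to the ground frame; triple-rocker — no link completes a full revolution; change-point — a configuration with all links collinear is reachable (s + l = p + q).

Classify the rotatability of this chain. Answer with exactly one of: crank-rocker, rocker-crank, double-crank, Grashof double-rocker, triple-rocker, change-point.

lengths: ground=5, input=11, coupler=11, output=2
sorted: s=2 (shortest), l=11 (longest), p+q=16
s + l = 13 vs p + q = 16
s + l < p + q (Grashof) with shortest = output link → rocker-crank

rocker-crank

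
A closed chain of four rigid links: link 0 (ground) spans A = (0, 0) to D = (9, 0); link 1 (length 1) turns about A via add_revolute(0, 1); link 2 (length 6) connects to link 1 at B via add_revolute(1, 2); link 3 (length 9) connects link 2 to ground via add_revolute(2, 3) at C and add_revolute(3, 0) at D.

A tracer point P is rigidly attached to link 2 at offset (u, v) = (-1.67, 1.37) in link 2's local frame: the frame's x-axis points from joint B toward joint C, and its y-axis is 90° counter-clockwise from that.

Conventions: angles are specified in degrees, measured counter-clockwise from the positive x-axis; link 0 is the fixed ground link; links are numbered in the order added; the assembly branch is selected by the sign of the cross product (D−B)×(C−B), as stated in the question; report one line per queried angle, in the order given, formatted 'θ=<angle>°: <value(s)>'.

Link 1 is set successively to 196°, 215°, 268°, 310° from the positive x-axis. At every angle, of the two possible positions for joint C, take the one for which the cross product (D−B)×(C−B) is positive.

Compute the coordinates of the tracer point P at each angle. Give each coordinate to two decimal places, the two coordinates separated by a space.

A=(0,0), D=(9.00,0)
θ=196°: B = A + 1.00·(cos196°, sin196°) = (-0.9613, -0.2756)
θ=196°: |BD| = 9.9651
θ=196°: circle(B,6.00) ∩ circle(D,9.00): a=2.7247, h=5.3457
θ=196°:   candidates: C₊=(1.6145,5.1434) cross=53.270; C₋=(1.9102,-5.5439) cross=-53.270
θ=196°:   branch + wants cross > 0 → take C=(1.6145,5.1434) (cross=53.270)
θ=196°: ex = (C−B)/|BC| = (0.4293,0.9032); ey = (-0.9032,0.4293)
θ=196°: P = B + -1.67·ex + 1.37·ey = (-2.9155,-1.1958)
θ=215°: B = A + 1.00·(cos215°, sin215°) = (-0.8192, -0.5736)
θ=215°: |BD| = 9.8359
θ=215°: circle(B,6.00) ∩ circle(D,9.00): a=2.6304, h=5.3927
θ=215°:   candidates: C₊=(1.4923,4.9633) cross=53.042; C₋=(2.1212,-5.8037) cross=-53.042
θ=215°:   branch + wants cross > 0 → take C=(1.4923,4.9633) (cross=53.042)
θ=215°: ex = (C−B)/|BC| = (0.3852,0.9228); ey = (-0.9228,0.3852)
θ=215°: P = B + -1.67·ex + 1.37·ey = (-2.7268,-1.5869)
θ=268°: B = A + 1.00·(cos268°, sin268°) = (-0.0349, -0.9994)
θ=268°: |BD| = 9.0900
θ=268°: circle(B,6.00) ∩ circle(D,9.00): a=2.0698, h=5.6317
θ=268°:   candidates: C₊=(1.4031,4.8257) cross=51.192; C₋=(2.6415,-6.3694) cross=-51.192
θ=268°:   branch + wants cross > 0 → take C=(1.4031,4.8257) (cross=51.192)
θ=268°: ex = (C−B)/|BC| = (0.2397,0.9709); ey = (-0.9709,0.2397)
θ=268°: P = B + -1.67·ex + 1.37·ey = (-1.7652,-2.2924)
θ=310°: B = A + 1.00·(cos310°, sin310°) = (0.6428, -0.7660)
θ=310°: |BD| = 8.3922
θ=310°: circle(B,6.00) ∩ circle(D,9.00): a=1.5151, h=5.8056
θ=310°:   candidates: C₊=(1.6216,5.1536) cross=48.722; C₋=(2.6815,-6.4091) cross=-48.722
θ=310°:   branch + wants cross > 0 → take C=(1.6216,5.1536) (cross=48.722)
θ=310°: ex = (C−B)/|BC| = (0.1631,0.9866); ey = (-0.9866,0.1631)
θ=310°: P = B + -1.67·ex + 1.37·ey = (-0.9813,-2.1902)

θ=196°: -2.92 -1.20
θ=215°: -2.73 -1.59
θ=268°: -1.77 -2.29
θ=310°: -0.98 -2.19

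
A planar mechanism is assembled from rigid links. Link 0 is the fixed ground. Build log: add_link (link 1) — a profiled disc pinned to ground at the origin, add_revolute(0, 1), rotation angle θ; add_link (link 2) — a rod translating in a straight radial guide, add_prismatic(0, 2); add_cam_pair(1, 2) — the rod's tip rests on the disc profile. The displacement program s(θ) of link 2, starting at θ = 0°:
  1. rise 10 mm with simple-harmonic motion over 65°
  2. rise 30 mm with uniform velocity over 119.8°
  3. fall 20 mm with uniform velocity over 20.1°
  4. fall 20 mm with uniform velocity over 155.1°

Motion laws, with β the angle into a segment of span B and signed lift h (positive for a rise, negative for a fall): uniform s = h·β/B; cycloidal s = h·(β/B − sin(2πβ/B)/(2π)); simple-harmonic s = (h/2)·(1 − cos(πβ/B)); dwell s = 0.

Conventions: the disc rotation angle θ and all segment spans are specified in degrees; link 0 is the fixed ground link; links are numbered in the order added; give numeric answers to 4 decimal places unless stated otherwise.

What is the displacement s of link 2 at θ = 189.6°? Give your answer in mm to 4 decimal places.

seg 1 [0°–65°] simple-harmonic, h=10: full span → s += 10 → s = 10.0000
seg 2 [65°–184.8°] uniform, h=30: full span → s += 30 → s = 40.0000
seg 3 [184.8°–204.9°] uniform, h=-20: θ=189.6° here. β=4.8, B=20.1. -20·4.8/20.1 = -4.7761 → s = 35.2239

35.2239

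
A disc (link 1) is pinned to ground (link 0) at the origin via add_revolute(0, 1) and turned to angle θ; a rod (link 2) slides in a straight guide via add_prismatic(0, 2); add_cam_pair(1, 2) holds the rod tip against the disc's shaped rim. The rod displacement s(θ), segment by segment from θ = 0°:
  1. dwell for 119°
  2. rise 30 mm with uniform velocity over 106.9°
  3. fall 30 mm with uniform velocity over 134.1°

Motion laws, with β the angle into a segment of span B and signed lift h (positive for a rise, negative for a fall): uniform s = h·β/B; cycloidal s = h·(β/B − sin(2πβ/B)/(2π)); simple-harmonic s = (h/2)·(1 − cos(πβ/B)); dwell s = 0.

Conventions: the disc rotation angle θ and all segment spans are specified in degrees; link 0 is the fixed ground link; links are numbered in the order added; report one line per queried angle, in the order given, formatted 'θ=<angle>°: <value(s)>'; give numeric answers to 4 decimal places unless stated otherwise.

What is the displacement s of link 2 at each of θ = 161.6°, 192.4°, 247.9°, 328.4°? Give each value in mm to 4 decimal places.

segment 1 (0° to 119°, dwell): s unchanged at 0.0000
θ = 161.6° falls in segment 2 (119° to 225.9°, uniform, h = 30): β = 161.6 − 119 = 42.6°, B = 106.9°; Δs = 30·42.6/106.9 = 11.9551; s = 0.0000 + 11.9551 = 11.9551
θ = 192.4° falls in segment 2 (119° to 225.9°, uniform, h = 30): β = 192.4 − 119 = 73.4°, B = 106.9°; Δs = 30·73.4/106.9 = 20.5987; s = 0.0000 + 20.5987 = 20.5987
segment 2 (119° to 225.9°, uniform, h = 30) is passed completely: s = 0.0000 + (30) = 30.0000
θ = 247.9° falls in segment 3 (225.9° to 360°, uniform, h = -30): β = 247.9 − 225.9 = 22°, B = 134.1°; Δs = -30·22/134.1 = -4.9217; s = 30.0000 − 4.9217 = 25.0783
θ = 328.4° falls in segment 3 (225.9° to 360°, uniform, h = -30): β = 328.4 − 225.9 = 102.5°, B = 134.1°; Δs = -30·102.5/134.1 = -22.9306; s = 30.0000 − 22.9306 = 7.0694

θ=161.6°: 11.9551
θ=192.4°: 20.5987
θ=247.9°: 25.0783
θ=328.4°: 7.0694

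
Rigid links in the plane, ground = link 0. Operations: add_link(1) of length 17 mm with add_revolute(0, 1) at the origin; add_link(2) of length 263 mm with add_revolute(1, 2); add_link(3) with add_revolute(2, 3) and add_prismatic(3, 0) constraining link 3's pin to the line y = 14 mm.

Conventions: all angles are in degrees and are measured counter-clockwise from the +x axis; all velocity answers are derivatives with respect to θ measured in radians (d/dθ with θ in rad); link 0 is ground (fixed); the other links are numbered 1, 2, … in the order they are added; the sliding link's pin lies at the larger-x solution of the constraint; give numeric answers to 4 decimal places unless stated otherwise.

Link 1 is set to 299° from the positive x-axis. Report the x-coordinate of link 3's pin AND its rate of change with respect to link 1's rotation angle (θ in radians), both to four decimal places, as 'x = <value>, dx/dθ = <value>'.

geometry: r = 17 mm, L = 263 mm, e = 14 mm
crank pin P = (r cos θ, r sin θ) = (8.241764, -14.868535)
h = r sin θ − e = -14.868535 − 14 = -28.868535
x = r cos θ + √(L² − h²) = 8.241764 + 261.410803 = 269.652566
dx/dθ = −r sin θ − h·r cos θ/√(L² − h²) (θ in radians; h = -28.868535) = 15.778703

x = 269.6526, dx/dθ = 15.7787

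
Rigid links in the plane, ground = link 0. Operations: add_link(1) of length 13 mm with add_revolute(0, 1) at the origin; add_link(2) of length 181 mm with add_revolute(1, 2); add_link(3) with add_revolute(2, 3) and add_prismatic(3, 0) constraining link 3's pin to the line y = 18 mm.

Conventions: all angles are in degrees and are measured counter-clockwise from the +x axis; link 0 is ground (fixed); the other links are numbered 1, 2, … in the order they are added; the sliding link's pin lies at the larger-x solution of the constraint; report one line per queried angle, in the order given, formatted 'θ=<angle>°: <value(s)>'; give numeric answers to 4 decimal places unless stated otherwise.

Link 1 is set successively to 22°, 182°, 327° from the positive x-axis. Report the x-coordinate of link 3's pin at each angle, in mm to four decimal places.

geometry: r = 13 mm, L = 181 mm, e = 18 mm
θ=22°: crank pin P = (r cos θ, r sin θ) = (12.053390, 4.869886)
θ=22°: h = r sin θ − e = 4.869886 − 18 = -13.130114
θ=22°: x = r cos θ + √(L² − h²) = 12.053390 + 180.523129 = 192.576519
θ=182°: crank pin P = (r cos θ, r sin θ) = (-12.992081, -0.453693)
θ=182°: h = r sin θ − e = -0.453693 − 18 = -18.453693
θ=182°: x = r cos θ + √(L² − h²) = -12.992081 + 180.056828 = 167.064747
θ=327°: crank pin P = (r cos θ, r sin θ) = (10.902717, -7.080307)
θ=327°: h = r sin θ − e = -7.080307 − 18 = -25.080307
θ=327°: x = r cos θ + √(L² − h²) = 10.902717 + 179.253949 = 190.156666

θ=22°: 192.5765
θ=182°: 167.0647
θ=327°: 190.1567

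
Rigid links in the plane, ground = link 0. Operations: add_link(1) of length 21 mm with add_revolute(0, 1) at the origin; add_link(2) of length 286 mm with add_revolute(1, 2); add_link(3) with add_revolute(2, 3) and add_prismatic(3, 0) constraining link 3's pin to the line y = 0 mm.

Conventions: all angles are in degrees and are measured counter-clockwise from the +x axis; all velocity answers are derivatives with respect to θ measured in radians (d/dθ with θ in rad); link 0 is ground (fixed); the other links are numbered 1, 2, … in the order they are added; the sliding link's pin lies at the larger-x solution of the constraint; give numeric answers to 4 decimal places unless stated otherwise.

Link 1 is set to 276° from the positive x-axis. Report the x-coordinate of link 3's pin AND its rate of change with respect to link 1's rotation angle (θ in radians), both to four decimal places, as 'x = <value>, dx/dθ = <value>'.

geometry: r = 21 mm, L = 286 mm, e = 0 mm
crank pin P = (r cos θ, r sin θ) = (2.195098, -20.884960)
h = r sin θ − e = -20.884960 − 0 = -20.884960
x = r cos θ + √(L² − h²) = 2.195098 + 285.236426 = 287.431523
dx/dθ = −r sin θ − h·r cos θ/√(L² − h²) (θ in radians; h = -20.884960) = 21.045684

x = 287.4315, dx/dθ = 21.0457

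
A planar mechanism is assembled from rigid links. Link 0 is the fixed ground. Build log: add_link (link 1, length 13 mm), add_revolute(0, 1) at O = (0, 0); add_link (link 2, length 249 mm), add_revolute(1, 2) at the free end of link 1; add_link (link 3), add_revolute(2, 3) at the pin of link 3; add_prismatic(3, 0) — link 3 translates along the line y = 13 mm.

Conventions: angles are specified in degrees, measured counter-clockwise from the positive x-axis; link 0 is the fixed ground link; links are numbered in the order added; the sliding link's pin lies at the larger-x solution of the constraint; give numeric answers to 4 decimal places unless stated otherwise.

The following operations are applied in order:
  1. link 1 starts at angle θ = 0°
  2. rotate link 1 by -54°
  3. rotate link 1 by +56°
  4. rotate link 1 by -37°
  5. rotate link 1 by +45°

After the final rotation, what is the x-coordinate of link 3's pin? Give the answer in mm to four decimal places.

geometry: r = 13 mm, L = 249 mm, e = 13 mm; θ starts at 0°
rotate link 1 by -54°: θ ← 0° -54° = -54°
rotate link 1 by +56°: θ ← -54° +56° = 2°
rotate link 1 by -37°: θ ← 2° -37° = -35°
rotate link 1 by +45°: θ ← -35° +45° = 10°
crank pin P = (r cos θ, r sin θ) = (12.802501, 2.257426)
h = r sin θ − e = 2.257426 − 13 = -10.742574
x = r cos θ + √(L² − h²) = 12.802501 + 248.768159 = 261.570660

261.5707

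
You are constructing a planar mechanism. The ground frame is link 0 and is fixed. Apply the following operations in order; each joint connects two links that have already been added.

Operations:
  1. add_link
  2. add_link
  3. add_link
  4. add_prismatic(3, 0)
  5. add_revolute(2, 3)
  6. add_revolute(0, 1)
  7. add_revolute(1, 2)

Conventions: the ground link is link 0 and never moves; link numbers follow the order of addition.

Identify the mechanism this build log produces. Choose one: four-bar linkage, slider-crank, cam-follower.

links: 4 (incl. ground); joints: 3 revolute, 1 prismatic, 0 higher (cam) pair, forming one closed loop
4 links, 3 revolutes + 1 prismatic in one loop → slider-crank

slider-crank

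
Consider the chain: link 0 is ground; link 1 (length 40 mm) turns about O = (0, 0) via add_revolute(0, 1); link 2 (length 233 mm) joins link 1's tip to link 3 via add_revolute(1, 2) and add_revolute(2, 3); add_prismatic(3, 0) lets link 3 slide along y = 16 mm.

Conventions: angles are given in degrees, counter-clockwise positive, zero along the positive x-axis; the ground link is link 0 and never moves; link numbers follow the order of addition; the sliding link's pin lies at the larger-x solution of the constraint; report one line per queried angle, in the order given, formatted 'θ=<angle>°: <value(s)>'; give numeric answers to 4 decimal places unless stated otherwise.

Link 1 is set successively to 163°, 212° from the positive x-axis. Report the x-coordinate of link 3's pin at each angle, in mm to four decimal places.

geometry: r = 40 mm, L = 233 mm, e = 16 mm
θ=163°: crank pin P = (r cos θ, r sin θ) = (-38.252190, 11.694868)
θ=163°: h = r sin θ − e = 11.694868 − 16 = -4.305132
θ=163°: x = r cos θ + √(L² − h²) = -38.252190 + 232.960224 = 194.708033
θ=212°: crank pin P = (r cos θ, r sin θ) = (-33.921924, -21.196771)
θ=212°: h = r sin θ − e = -21.196771 − 16 = -37.196771
θ=212°: x = r cos θ + √(L² − h²) = -33.921924 + 230.011739 = 196.089816

θ=163°: 194.7080
θ=212°: 196.0898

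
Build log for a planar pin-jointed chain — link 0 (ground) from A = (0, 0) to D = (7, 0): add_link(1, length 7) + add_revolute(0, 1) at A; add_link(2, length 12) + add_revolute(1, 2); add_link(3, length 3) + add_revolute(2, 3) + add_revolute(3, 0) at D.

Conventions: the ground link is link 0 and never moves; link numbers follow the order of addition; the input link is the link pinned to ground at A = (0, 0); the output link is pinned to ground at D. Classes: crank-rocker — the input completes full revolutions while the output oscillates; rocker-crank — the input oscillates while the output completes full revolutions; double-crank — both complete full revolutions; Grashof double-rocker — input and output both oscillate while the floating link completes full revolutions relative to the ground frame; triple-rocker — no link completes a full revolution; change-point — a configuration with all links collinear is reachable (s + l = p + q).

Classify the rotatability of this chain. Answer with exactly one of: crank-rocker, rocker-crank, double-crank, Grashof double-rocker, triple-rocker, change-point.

lengths: ground=7, input=7, coupler=12, output=3
sorted: s=3 (shortest), l=12 (longest), p+q=14
s + l = 15 vs p + q = 14
s + l > p + q → non-Grashof → no link fully rotates → triple-rocker

triple-rocker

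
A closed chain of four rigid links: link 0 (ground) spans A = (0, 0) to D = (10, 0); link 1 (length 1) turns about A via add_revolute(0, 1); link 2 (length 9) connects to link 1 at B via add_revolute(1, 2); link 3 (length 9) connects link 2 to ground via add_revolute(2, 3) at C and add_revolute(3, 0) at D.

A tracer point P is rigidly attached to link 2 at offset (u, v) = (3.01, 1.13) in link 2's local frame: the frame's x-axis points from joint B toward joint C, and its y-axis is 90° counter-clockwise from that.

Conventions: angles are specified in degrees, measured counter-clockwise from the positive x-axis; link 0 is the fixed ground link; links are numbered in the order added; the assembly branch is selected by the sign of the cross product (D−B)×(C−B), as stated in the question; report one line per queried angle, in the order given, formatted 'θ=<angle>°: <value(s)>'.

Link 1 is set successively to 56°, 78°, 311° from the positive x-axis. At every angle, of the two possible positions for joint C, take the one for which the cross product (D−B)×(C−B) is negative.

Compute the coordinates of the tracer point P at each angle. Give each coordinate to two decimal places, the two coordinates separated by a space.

A=(0,0), D=(10.00,0)
θ=56°: B = A + 1.00·(cos56°, sin56°) = (0.5592, 0.8290)
θ=56°: |BD| = 9.4771
θ=56°: circle(B,9.00) ∩ circle(D,9.00): a=4.7386, h=7.6515
θ=56°:   candidates: C₊=(5.9489,8.0367) cross=72.515; C₋=(4.6103,-7.2077) cross=-72.515
θ=56°:   branch - wants cross < 0 → take C=(4.6103,-7.2077) (cross=-72.515)
θ=56°: ex = (C−B)/|BC| = (0.4501,-0.8930); ey = (0.8930,0.4501)
θ=56°: P = B + 3.01·ex + 1.13·ey = (2.9231,-1.3502)
θ=78°: B = A + 1.00·(cos78°, sin78°) = (0.2079, 0.9781)
θ=78°: |BD| = 9.8408
θ=78°: circle(B,9.00) ∩ circle(D,9.00): a=4.9204, h=7.5359
θ=78°:   candidates: C₊=(5.8530,7.9876) cross=74.159; C₋=(4.3549,-7.0095) cross=-74.159
θ=78°:   branch - wants cross < 0 → take C=(4.3549,-7.0095) (cross=-74.159)
θ=78°: ex = (C−B)/|BC| = (0.4608,-0.8875); ey = (0.8875,0.4608)
θ=78°: P = B + 3.01·ex + 1.13·ey = (2.5977,-1.1726)
θ=311°: B = A + 1.00·(cos311°, sin311°) = (0.6561, -0.7547)
θ=311°: |BD| = 9.3744
θ=311°: circle(B,9.00) ∩ circle(D,9.00): a=4.6872, h=7.6831
θ=311°:   candidates: C₊=(4.7095,7.2808) cross=72.024; C₋=(5.9466,-8.0355) cross=-72.024
θ=311°:   branch - wants cross < 0 → take C=(5.9466,-8.0355) (cross=-72.024)
θ=311°: ex = (C−B)/|BC| = (0.5878,-0.8090); ey = (0.8090,0.5878)
θ=311°: P = B + 3.01·ex + 1.13·ey = (3.3396,-2.5255)

θ=56°: 2.92 -1.35
θ=78°: 2.60 -1.17
θ=311°: 3.34 -2.53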